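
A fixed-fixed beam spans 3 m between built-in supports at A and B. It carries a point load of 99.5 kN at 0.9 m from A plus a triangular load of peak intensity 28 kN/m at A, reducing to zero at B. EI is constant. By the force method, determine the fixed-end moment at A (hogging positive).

Take the two fixed-end moments M_A, M_B as redundants; the released structure is the simple span AB.
On the primary (simply-supported) span, the end slopes from the loading are:
  at A: point load 99.5 at a = 0.9: Pab(L + b)/(6LEI) = 53.28/EI
  at B: point load 99.5 at a = 0.9: Pab(L + a)/(6LEI) = 40.75/EI
  at A: triangular load, peak 28: w₀L³/(45EI) = 16.8/EI
  at B: triangular load, peak 28: 7w₀L³/(360EI) = 14.7/EI
  θ_A0 = 70.08/EI,  θ_B0 = 55.45/EI
Flexibility coefficients: a unit moment at one end gives L/(3EI) there and L/(6EI) at the far end, so f₁₁ = f₂₂ = 1/EI and f₁₂ = f₂₁ = 0.5/EI.
Compatibility — zero rotation at each built-in end:
  1 M_A + 0.5 M_B = 70.08
  0.5 M_A + 1 M_B = 55.45
Solving the pair gives M_A = 56.48 kN·m and M_B = 27.21 kN·m (hogging).

M_A = 56.48 kN·m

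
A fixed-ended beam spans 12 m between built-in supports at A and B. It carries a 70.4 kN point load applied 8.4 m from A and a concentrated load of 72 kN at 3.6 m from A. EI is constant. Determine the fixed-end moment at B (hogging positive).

M_B = 178.6 kN·m

Take the two fixed-end moments M_A, M_B as redundants; the released structure is the simple span AB.
End rotations of the released simple span under the applied load (×1/EI):
  at A: point load 70.4 at a = 8.4: Pab(L + b)/(6LEI) = 461.3/EI
  at B: point load 70.4 at a = 8.4: Pab(L + a)/(6LEI) = 603.2/EI
  at A: point load 72 at a = 3.6: Pab(L + b)/(6LEI) = 616.9/EI
  at B: point load 72 at a = 3.6: Pab(L + a)/(6LEI) = 471.7/EI
  θ_A0 = 1078/EI,  θ_B0 = 1075/EI
Flexibility coefficients: a unit moment at one end gives L/(3EI) there and L/(6EI) at the far end, so f₁₁ = f₂₂ = 4/EI and f₁₂ = f₂₁ = 2/EI.
Compatibility — zero rotation at each built-in end:
  4 M_A + 2 M_B = 1078
  2 M_A + 4 M_B = 1075
Solving the pair gives M_A = 180.2 kN·m and M_B = 178.6 kN·m (hogging).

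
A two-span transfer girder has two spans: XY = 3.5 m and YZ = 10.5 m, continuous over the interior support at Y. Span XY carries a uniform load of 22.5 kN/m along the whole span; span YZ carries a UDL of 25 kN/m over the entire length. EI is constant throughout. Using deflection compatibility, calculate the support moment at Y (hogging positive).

Insert a hinge at Y; M_Y is the redundant, and each span becomes simply supported.
Discontinuity in slope at Y on the released structure — sum the simple-span end rotations:
  span XY: UDL 22.5: wL³/(24EI) = 40.2/EI
  span YZ: UDL 25: wL³/(24EI) = 1206/EI
  relative rotation θ_0 = (40.2 + 1206)/EI = 1246/EI
A unit hogging moment at Y produces rotation L₁/(3EI) + L₂/(3EI) = 4.667/EI.
Compatibility: M_Y·(L₁+L₂)/(3EI) = θ_0, giving M_Y = 267 kN·m (hogging).

M_Y = 267 kN·m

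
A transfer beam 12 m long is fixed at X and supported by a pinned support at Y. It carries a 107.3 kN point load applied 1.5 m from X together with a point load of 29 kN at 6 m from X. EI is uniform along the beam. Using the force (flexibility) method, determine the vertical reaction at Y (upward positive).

Release the roller at Y. Primary structure: cantilever fixed at X.
Downward deflection at the released point Y due to the loads:
  point load 107.3 at a = 1.5: Pa²(3L − a)/(6EI) = 1388/EI
  point load 29 at a = 6: Pa²(3L − a)/(6EI) = 5220/EI
  δ_0 = 6608/EI
Flexibility coefficient — unit upward force at Y: δ_{YY} = L³/(3EI) = 576/EI.
The prop prevents deflection at Y: R_Y = δ_0/δ_{YY} = 6608/576 = 11.47 kN.

R_Y = 11.47 kN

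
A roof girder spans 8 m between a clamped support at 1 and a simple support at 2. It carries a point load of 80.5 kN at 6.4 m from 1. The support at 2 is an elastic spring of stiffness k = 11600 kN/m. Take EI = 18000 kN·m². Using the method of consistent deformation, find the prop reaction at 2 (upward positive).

Choose R_2 as the redundant. The primary structure is the cantilever fixed at 1.
Downward deflection at the released point 2 due to the loads:
  point load 80.5 at a = 6.4: Pa²(3L − a)/(6EI) = 9672/EI
Flexibility coefficient — unit upward force at 2: δ_{22} = L³/(3EI) = 170.7/EI.
With EI = 18000 kN·m²: δ_0 = 0.53733 m and δ_{22} = 0.009481 m/kN.
Compatibility — the spring shortens by R_2/k under the reaction it provides: δ_0 − R_2·δ_{22} = R_2/k. With 1/k = 0.000086 m/kN, R_2 = δ_0 / (δ_{22} + 1/k) = 0.53733 / (0.009481 + 0.000086) = 56.16 kN.

R_2 = 56.16 kN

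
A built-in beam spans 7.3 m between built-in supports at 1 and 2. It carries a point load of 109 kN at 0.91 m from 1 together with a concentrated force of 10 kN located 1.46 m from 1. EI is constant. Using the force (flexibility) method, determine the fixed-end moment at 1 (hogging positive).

Release both end moments; the primary structure is a simply-supported span 12 with redundants M_1 and M_2.
Simple-span end rotations at 1 and 2 under the given loads:
  at 1: point load 109 at a = 0.91: Pab(L + b)/(6LEI) = 198.1/EI
  at 2: point load 109 at a = 0.91: Pab(L + a)/(6LEI) = 118.8/EI
  at 1: point load 10 at a = 1.46: Pab(L + b)/(6LEI) = 25.58/EI
  at 2: point load 10 at a = 1.46: Pab(L + a)/(6LEI) = 17.05/EI
  θ_10 = 223.7/EI,  θ_20 = 135.9/EI
Flexibility coefficients: a unit moment at one end gives L/(3EI) there and L/(6EI) at the far end, so f₁₁ = f₂₂ = 2.433/EI and f₁₂ = f₂₁ = 1.217/EI.
Compatibility — zero rotation at each built-in end:
  2.433 M_1 + 1.217 M_2 = 223.7
  1.217 M_1 + 2.433 M_2 = 135.9
Solving the pair gives M_1 = 85.35 kN·m and M_2 = 13.16 kN·m (hogging).

M_1 = 85.35 kN·m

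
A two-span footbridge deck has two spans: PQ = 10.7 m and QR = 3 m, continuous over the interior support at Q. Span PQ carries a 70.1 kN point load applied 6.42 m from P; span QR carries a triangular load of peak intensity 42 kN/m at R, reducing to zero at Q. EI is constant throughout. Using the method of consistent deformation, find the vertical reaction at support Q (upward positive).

R_Q = 113.1 kN

Release continuity at Q by inserting a hinge; the redundant is the internal moment M_Q. The primary structure is two simply-supported spans PQ and QR.
End slopes at the hinge Q, treating each span as simply supported:
  span PQ: point load 70.1 at a = 6.42: Pab(L + a)/(6LEI) = 513.6/EI
  span QR: triangular load, peak 42: 7w₀L³/(360EI) = 22.05/EI
  relative rotation θ_0 = (513.6 + 22.05)/EI = 535.7/EI
A unit hogging moment at Q produces rotation L₁/(3EI) + L₂/(3EI) = 4.567/EI.
Compatibility: M_Q·(L₁+L₂)/(3EI) = θ_0, giving M_Q = 117.3 kN·m (hogging).
Span PQ, ΣM about P with M_Q applied at Q: R_Q^{PQ}·10.7 = 450 + 117.3, so R_Q^{PQ} = 53.02 kN and R_P = 70.1 − 53.02 = 17.08 kN.
Span QR, ΣM about R: R_Q^{QR}·3 = 63 + 117.3, so R_Q^{QR} = 60.1 kN and R_R = 63 − 60.1 = 2.898 kN.
R_Q = 53.02 + 60.1 = 113.1 kN.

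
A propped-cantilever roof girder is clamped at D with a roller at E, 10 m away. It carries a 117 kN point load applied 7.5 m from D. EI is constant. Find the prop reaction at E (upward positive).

Choose R_E as the redundant. The primary structure is the cantilever fixed at D.
Primary-structure tip deflection at E by superposition:
  point load 117 at a = 7.5: Pa²(3L − a)/(6EI) = 24680/EI
Tip deflection under a unit load at E: L³/(3EI) = 333.3/EI.
The prop prevents deflection at E: R_E = δ_0/δ_{EE} = 24680/333.3 = 74.04 kN.

R_E = 74.04 kN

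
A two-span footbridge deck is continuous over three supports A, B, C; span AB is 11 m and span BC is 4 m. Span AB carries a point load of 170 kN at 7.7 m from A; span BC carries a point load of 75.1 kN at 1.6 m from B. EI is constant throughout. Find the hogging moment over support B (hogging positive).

Take M_B as the redundant. Released structure: two simple spans AB and BC with a hinge at B.
Rotations at B on the released spans (each span's end-slope, ×1/EI):
  span AB: point load 170 at a = 7.7: Pab(L + a)/(6LEI) = 1224/EI
  span BC: point load 75.1 at a = 1.6: Pab(L + b)/(6LEI) = 76.9/EI
  relative rotation θ_0 = (1224 + 76.9)/EI = 1301/EI
A unit hogging moment at B produces rotation L₁/(3EI) + L₂/(3EI) = 5/EI.
Compatibility: M_B·(L₁+L₂)/(3EI) = θ_0, giving M_B = 260.2 kN·m (hogging).

M_B = 260.2 kN·m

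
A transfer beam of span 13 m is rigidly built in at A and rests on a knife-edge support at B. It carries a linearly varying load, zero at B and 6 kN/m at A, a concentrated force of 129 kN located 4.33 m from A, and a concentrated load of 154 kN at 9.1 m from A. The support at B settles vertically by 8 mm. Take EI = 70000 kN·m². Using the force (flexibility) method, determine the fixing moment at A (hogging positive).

M_A = 661.3 kN·m

Remove the prop at B; the released (primary) structure is a cantilever built in at A.
Downward deflection at the released point B due to the loads:
  triangular load, peak 6 at the fixed end: w₀L⁴/(30EI) = 5712/EI
  point load 129 at a = 4.33: Pa²(3L − a)/(6EI) = 13976/EI
  point load 154 at a = 9.1: Pa²(3L − a)/(6EI) = 63551/EI
  δ_0 = 83239/EI
Tip deflection under a unit load at B: L³/(3EI) = 732.3/EI.
With EI = 70000 kN·m²: δ_0 = 1.1891 m and δ_{BB} = 0.010462 m/kN.
Compatibility — the beam at B must follow the support down by 0.008 m: δ_0 − R_B·δ_{BB} = 0.008, so R_B = (1.1891 − 0.008)/0.010462 = 112.9 kN.
Moment equilibrium about A: M_A = Σ(load moments about A) − R_B·L = 2129 − 112.9×13 = 661.3 kN·m.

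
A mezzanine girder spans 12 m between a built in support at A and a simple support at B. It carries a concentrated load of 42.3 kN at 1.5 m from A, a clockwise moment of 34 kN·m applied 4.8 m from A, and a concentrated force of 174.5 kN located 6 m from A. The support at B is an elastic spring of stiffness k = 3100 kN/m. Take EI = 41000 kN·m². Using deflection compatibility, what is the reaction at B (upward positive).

R_B = 56.89 kN

Take the reaction at B as the redundant and release it; the primary structure is a cantilever fixed at A.
Free-end deflection of the primary structure under the applied loading (downward +):
  point load 42.3 at a = 1.5: Pa²(3L − a)/(6EI) = 547.3/EI
  clockwise couple 34 at a = 4.8: M₀a(2L − a)/(2EI) = 1567/EI
  point load 174.5 at a = 6: Pa²(3L − a)/(6EI) = 31410/EI
  δ_0 = 33524/EI
Tip deflection under a unit load at B: L³/(3EI) = 576/EI.
With EI = 41000 kN·m²: δ_0 = 0.81766 m and δ_{BB} = 0.014049 m/kN.
Compatibility — the spring shortens by R_B/k under the reaction it provides: δ_0 − R_B·δ_{BB} = R_B/k. With 1/k = 0.000323 m/kN, R_B = δ_0 / (δ_{BB} + 1/k) = 0.81766 / (0.014049 + 0.000323) = 56.89 kN.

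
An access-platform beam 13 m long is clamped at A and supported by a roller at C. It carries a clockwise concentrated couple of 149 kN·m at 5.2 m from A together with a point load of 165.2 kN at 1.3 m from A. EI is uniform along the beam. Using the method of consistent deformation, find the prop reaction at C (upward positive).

R_C = 13.4 kN

Release the roller at C. Primary structure: cantilever fixed at A.
Downward deflection at the released point C due to the loads:
  clockwise couple 149 at a = 5.2: M₀a(2L − a)/(2EI) = 8058/EI
  point load 165.2 at a = 1.3: Pa²(3L − a)/(6EI) = 1754/EI
  δ_0 = 9812/EI
Tip deflection under a unit load at C: L³/(3EI) = 732.3/EI.
Compatibility at C: δ_0 − R_C·δ_{CC} = 0, so R_C = 9812/732.3 = 13.4 kN.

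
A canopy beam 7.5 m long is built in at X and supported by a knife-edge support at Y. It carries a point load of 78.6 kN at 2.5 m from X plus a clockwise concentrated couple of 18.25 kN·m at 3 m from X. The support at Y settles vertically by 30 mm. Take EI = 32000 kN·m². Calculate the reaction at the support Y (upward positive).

Take the reaction at Y as the redundant and release it; the primary structure is a cantilever fixed at X.
Deflection at Y on the released cantilever, summing each load's contribution:
  point load 78.6 at a = 2.5: Pa²(3L − a)/(6EI) = 1638/EI
  clockwise couple 18.25 at a = 3: M₀a(2L − a)/(2EI) = 328.5/EI
  δ_0 = 1966/EI
Flexibility coefficient — unit upward force at Y: δ_{YY} = L³/(3EI) = 140.6/EI.
With EI = 32000 kN·m²: δ_0 = 0.061437 m and δ_{YY} = 0.004395 m/kN.
Compatibility — the beam at Y must follow the support down by 0.03 m: δ_0 − R_Y·δ_{YY} = 0.03, so R_Y = (0.061437 − 0.03)/0.004395 = 7.154 kN.

R_Y = 7.154 kN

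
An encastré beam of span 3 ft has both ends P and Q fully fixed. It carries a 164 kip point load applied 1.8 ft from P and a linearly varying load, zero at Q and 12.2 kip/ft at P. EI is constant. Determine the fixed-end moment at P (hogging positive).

Release both end moments; the primary structure is a simply-supported span PQ with redundants M_P and M_Q.
Simple-span end rotations at P and Q under the given loads:
  at P: point load 164 at a = 1.8: Pab(L + b)/(6LEI) = 82.66/EI
  at Q: point load 164 at a = 1.8: Pab(L + a)/(6LEI) = 94.46/EI
  at P: triangular load, peak 12.2: w₀L³/(45EI) = 7.32/EI
  at Q: triangular load, peak 12.2: 7w₀L³/(360EI) = 6.405/EI
  θ_P0 = 89.98/EI,  θ_Q0 = 100.9/EI
Flexibility coefficients: a unit moment at one end gives L/(3EI) there and L/(6EI) at the far end, so f₁₁ = f₂₂ = 1/EI and f₁₂ = f₂₁ = 0.5/EI.
Compatibility — zero rotation at each built-in end:
  1 M_P + 0.5 M_Q = 89.98
  0.5 M_P + 1 M_Q = 100.9
Solving the pair gives M_P = 52.72 kip·ft and M_Q = 74.51 kip·ft (hogging).

M_P = 52.72 kip·ft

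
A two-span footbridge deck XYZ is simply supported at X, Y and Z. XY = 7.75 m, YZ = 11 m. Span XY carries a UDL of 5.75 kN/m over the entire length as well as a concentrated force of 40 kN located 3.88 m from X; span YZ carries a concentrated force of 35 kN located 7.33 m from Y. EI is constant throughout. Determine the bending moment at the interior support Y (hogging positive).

M_Y = 75.36 kN·m

Insert a hinge at Y; M_Y is the redundant, and each span becomes simply supported.
End slopes at the hinge Y, treating each span as simply supported:
  span XY: UDL 5.75: wL³/(24EI) = 111.5/EI
  span XY: point load 40 at a = 3.88: Pab(L + a)/(6LEI) = 150.2/EI
  span YZ: point load 35 at a = 7.33: Pab(L + b)/(6LEI) = 209.3/EI
  relative rotation θ_0 = (261.7 + 209.3)/EI = 471/EI
A unit hogging moment at Y produces rotation L₁/(3EI) + L₂/(3EI) = 6.25/EI.
Compatibility: M_Y·(L₁+L₂)/(3EI) = θ_0, giving M_Y = 75.36 kN·m (hogging).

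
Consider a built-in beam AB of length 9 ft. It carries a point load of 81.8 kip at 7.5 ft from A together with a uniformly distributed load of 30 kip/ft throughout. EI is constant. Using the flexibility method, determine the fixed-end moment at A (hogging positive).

Release both end moments; the primary structure is a simply-supported span AB with redundants M_A and M_B.
Simple-span end rotations at A and B under the given loads:
  at A: point load 81.8 at a = 7.5: Pab(L + b)/(6LEI) = 178.9/EI
  at B: point load 81.8 at a = 7.5: Pab(L + a)/(6LEI) = 281.2/EI
  at A: UDL 30: wL³/(24EI) = 911.2/EI
  at B: UDL 30: wL³/(24EI) = 911.2/EI
  θ_A0 = 1090/EI,  θ_B0 = 1192/EI
Flexibility coefficients: a unit moment at one end gives L/(3EI) there and L/(6EI) at the far end, so f₁₁ = f₂₂ = 3/EI and f₁₂ = f₂₁ = 1.5/EI.
Compatibility — zero rotation at each built-in end:
  3 M_A + 1.5 M_B = 1090
  1.5 M_A + 3 M_B = 1192
Solving the pair gives M_A = 219.5 kip·ft and M_B = 287.7 kip·ft (hogging).

M_A = 219.5 kip·ft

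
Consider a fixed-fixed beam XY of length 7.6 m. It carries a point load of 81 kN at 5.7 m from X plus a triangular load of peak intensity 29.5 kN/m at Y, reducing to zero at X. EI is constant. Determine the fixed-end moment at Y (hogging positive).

Release both end moments; the primary structure is a simply-supported span XY with redundants M_X and M_Y.
Simple-span end rotations at X and Y under the given loads:
  at X: point load 81 at a = 5.7: Pab(L + b)/(6LEI) = 182.8/EI
  at Y: point load 81 at a = 5.7: Pab(L + a)/(6LEI) = 255.9/EI
  at X: triangular load, peak 29.5: 7w₀L³/(360EI) = 251.8/EI
  at Y: triangular load, peak 29.5: w₀L³/(45EI) = 287.8/EI
  θ_X0 = 434.6/EI,  θ_Y0 = 543.6/EI
Flexibility coefficients: a unit moment at one end gives L/(3EI) there and L/(6EI) at the far end, so f₁₁ = f₂₂ = 2.533/EI and f₁₂ = f₂₁ = 1.267/EI.
Compatibility — zero rotation at each built-in end:
  2.533 M_X + 1.267 M_Y = 434.6
  1.267 M_X + 2.533 M_Y = 543.6
Solving the pair gives M_X = 85.65 kN·m and M_Y = 171.8 kN·m (hogging).

M_Y = 171.8 kN·m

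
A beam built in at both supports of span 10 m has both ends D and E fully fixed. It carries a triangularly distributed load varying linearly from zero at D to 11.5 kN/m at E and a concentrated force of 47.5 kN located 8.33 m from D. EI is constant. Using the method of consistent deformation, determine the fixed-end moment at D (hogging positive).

Release both end moments; the primary structure is a simply-supported span DE with redundants M_D and M_E.
Simple-span end rotations at D and E under the given loads:
  at D: triangular load, peak 11.5: 7w₀L³/(360EI) = 223.6/EI
  at E: triangular load, peak 11.5: w₀L³/(45EI) = 255.6/EI
  at D: point load 47.5 at a = 8.33: Pab(L + b)/(6LEI) = 128.5/EI
  at E: point load 47.5 at a = 8.33: Pab(L + a)/(6LEI) = 201.9/EI
  θ_D0 = 352.1/EI,  θ_E0 = 457.4/EI
Flexibility coefficients: a unit moment at one end gives L/(3EI) there and L/(6EI) at the far end, so f₁₁ = f₂₂ = 3.333/EI and f₁₂ = f₂₁ = 1.667/EI.
Compatibility — zero rotation at each built-in end:
  3.333 M_D + 1.667 M_E = 352.1
  1.667 M_D + 3.333 M_E = 457.4
Solving the pair gives M_D = 49.37 kN·m and M_E = 112.5 kN·m (hogging).

M_D = 49.37 kN·m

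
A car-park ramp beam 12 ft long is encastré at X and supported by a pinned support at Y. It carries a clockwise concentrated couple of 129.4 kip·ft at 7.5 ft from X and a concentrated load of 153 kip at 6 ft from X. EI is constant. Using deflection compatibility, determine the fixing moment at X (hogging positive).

M_X = 306.8 kip·ft

Release the roller at Y. Primary structure: cantilever fixed at X.
Free-end deflection of the primary structure under the applied loading (downward +):
  clockwise couple 129.4 at a = 7.5: M₀a(2L − a)/(2EI) = 8007/EI
  point load 153 at a = 6: Pa²(3L − a)/(6EI) = 27540/EI
  δ_0 = 35547/EI
Flexibility coefficient — unit upward force at Y: δ_{YY} = L³/(3EI) = 576/EI.
The prop prevents deflection at Y: R_Y = δ_0/δ_{YY} = 35547/576 = 61.71 kip.
Moment equilibrium about X: M_X = Σ(load moments about X) − R_Y·L = 1047 − 61.71×12 = 306.8 kip·ft.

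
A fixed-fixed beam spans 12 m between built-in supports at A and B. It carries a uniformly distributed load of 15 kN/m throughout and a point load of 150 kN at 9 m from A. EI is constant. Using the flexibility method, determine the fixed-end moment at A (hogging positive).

Release both end moments; the primary structure is a simply-supported span AB with redundants M_A and M_B.
Simple-span end rotations at A and B under the given loads:
  at A: UDL 15: wL³/(24EI) = 1080/EI
  at B: UDL 15: wL³/(24EI) = 1080/EI
  at A: point load 150 at a = 9: Pab(L + b)/(6LEI) = 843.8/EI
  at B: point load 150 at a = 9: Pab(L + a)/(6LEI) = 1181/EI
  θ_A0 = 1924/EI,  θ_B0 = 2261/EI
Flexibility coefficients: a unit moment at one end gives L/(3EI) there and L/(6EI) at the far end, so f₁₁ = f₂₂ = 4/EI and f₁₂ = f₂₁ = 2/EI.
Compatibility — zero rotation at each built-in end:
  4 M_A + 2 M_B = 1924
  2 M_A + 4 M_B = 2261
Solving the pair gives M_A = 264.4 kN·m and M_B = 433.1 kN·m (hogging).

M_A = 264.4 kN·m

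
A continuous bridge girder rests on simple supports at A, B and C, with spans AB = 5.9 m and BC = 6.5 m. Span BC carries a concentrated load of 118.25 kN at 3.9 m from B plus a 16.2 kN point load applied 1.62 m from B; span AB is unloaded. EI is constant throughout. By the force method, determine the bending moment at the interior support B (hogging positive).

Release continuity at B by inserting a hinge; the redundant is the internal moment M_B. The primary structure is two simply-supported spans AB and BC.
End slopes at the hinge B, treating each span as simply supported:
  span BC: point load 118.25 at a = 3.9: Pab(L + b)/(6LEI) = 279.8/EI
  span BC: point load 16.2 at a = 1.62: Pab(L + b)/(6LEI) = 37.37/EI
  relative rotation θ_0 = (0 + 317.1)/EI = 317.1/EI
A unit hogging moment at B produces rotation L₁/(3EI) + L₂/(3EI) = 4.133/EI.
Slope continuity at B: θ_0 = M_B·4.133/EI, so M_B = 317.1/4.133 = 76.73 kN·m (hogging).

M_B = 76.73 kN·m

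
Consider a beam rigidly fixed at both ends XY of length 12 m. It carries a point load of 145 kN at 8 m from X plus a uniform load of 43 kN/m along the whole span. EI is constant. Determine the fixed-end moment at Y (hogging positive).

M_Y = 773.8 kN·m

Release both end moments; the primary structure is a simply-supported span XY with redundants M_X and M_Y.
End rotations of the released simple span under the applied load (×1/EI):
  at X: point load 145 at a = 8: Pab(L + b)/(6LEI) = 1031/EI
  at Y: point load 145 at a = 8: Pab(L + a)/(6LEI) = 1289/EI
  at X: UDL 43: wL³/(24EI) = 3096/EI
  at Y: UDL 43: wL³/(24EI) = 3096/EI
  θ_X0 = 4127/EI,  θ_Y0 = 4385/EI
Flexibility coefficients: a unit moment at one end gives L/(3EI) there and L/(6EI) at the far end, so f₁₁ = f₂₂ = 4/EI and f₁₂ = f₂₁ = 2/EI.
Compatibility — zero rotation at each built-in end:
  4 M_X + 2 M_Y = 4127
  2 M_X + 4 M_Y = 4385
Solving the pair gives M_X = 644.9 kN·m and M_Y = 773.8 kN·m (hogging).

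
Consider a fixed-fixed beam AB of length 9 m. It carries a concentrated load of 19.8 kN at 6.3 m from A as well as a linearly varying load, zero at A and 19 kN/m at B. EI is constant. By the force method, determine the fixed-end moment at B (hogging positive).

Take the two fixed-end moments M_A, M_B as redundants; the released structure is the simple span AB.
End rotations of the released simple span under the applied load (×1/EI):
  at A: point load 19.8 at a = 6.3: Pab(L + b)/(6LEI) = 72.97/EI
  at B: point load 19.8 at a = 6.3: Pab(L + a)/(6LEI) = 95.43/EI
  at A: triangular load, peak 19: 7w₀L³/(360EI) = 269.3/EI
  at B: triangular load, peak 19: w₀L³/(45EI) = 307.8/EI
  θ_A0 = 342.3/EI,  θ_B0 = 403.2/EI
Flexibility coefficients: a unit moment at one end gives L/(3EI) there and L/(6EI) at the far end, so f₁₁ = f₂₂ = 3/EI and f₁₂ = f₂₁ = 1.5/EI.
Compatibility — zero rotation at each built-in end:
  3 M_A + 1.5 M_B = 342.3
  1.5 M_A + 3 M_B = 403.2
Solving the pair gives M_A = 62.53 kN·m and M_B = 103.1 kN·m (hogging).

M_B = 103.1 kN·m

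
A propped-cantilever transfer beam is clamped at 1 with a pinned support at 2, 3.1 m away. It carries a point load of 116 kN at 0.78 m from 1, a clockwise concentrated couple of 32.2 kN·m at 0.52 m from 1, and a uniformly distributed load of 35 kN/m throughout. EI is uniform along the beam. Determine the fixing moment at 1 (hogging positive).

Release the roller at 2. Primary structure: cantilever fixed at 1.
Primary-structure tip deflection at 2 by superposition:
  point load 116 at a = 0.78: Pa²(3L − a)/(6EI) = 100.2/EI
  clockwise couple 32.2 at a = 0.52: M₀a(2L − a)/(2EI) = 47.55/EI
  UDL 35: wL⁴/(8EI) = 404/EI
  δ_0 = 551.8/EI
Flexibility coefficient — unit upward force at 2: δ_{22} = L³/(3EI) = 9.93/EI.
The prop prevents deflection at 2: R_2 = δ_0/δ_{22} = 551.8/9.93 = 55.57 kN.
Moment equilibrium about 1: M_1 = Σ(load moments about 1) − R_2·L = 290.9 − 55.57×3.1 = 118.6 kN·m.

M_1 = 118.6 kN·m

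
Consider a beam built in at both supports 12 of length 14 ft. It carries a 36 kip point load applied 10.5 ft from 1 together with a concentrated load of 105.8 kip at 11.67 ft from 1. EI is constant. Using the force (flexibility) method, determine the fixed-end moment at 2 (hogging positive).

Take the two fixed-end moments M_1, M_2 as redundants; the released structure is the simple span 12.
On the primary (simply-supported) span, the end slopes from the loading are:
  at 1: point load 36 at a = 10.5: Pab(L + b)/(6LEI) = 275.6/EI
  at 2: point load 36 at a = 10.5: Pab(L + a)/(6LEI) = 385.9/EI
  at 1: point load 105.8 at a = 11.67: Pab(L + b)/(6LEI) = 559.3/EI
  at 2: point load 105.8 at a = 11.67: Pab(L + a)/(6LEI) = 879.1/EI
  θ_10 = 834.9/EI,  θ_20 = 1265/EI
Flexibility coefficients: a unit moment at one end gives L/(3EI) there and L/(6EI) at the far end, so f₁₁ = f₂₂ = 4.667/EI and f₁₂ = f₂₁ = 2.333/EI.
Compatibility — zero rotation at each built-in end:
  4.667 M_1 + 2.333 M_2 = 834.9
  2.333 M_1 + 4.667 M_2 = 1265
Solving the pair gives M_1 = 57.82 kip·ft and M_2 = 242.2 kip·ft (hogging).

M_2 = 242.2 kip·ft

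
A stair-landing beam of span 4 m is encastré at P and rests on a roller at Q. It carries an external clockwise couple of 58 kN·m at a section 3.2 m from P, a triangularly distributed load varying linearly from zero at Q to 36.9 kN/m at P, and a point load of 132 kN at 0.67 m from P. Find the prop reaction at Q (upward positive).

R_Q = 40.88 kN

Remove the prop at Q; the released (primary) structure is a cantilever built in at P.
Primary-structure tip deflection at Q by superposition:
  clockwise couple 58 at a = 3.2: M₀a(2L − a)/(2EI) = 445.4/EI
  triangular load, peak 36.9 at the fixed end: w₀L⁴/(30EI) = 314.9/EI
  point load 132 at a = 0.67: Pa²(3L − a)/(6EI) = 111.9/EI
  δ_0 = 872.2/EI
Flexibility coefficient — unit upward force at Q: δ_{QQ} = L³/(3EI) = 21.33/EI.
The prop prevents deflection at Q: R_Q = δ_0/δ_{QQ} = 872.2/21.33 = 40.88 kN.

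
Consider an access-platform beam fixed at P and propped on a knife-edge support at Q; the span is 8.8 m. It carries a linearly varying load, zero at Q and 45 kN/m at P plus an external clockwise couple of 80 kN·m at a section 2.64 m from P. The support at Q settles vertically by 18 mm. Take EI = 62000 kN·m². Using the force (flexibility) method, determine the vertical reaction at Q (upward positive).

Remove the prop at Q; the released (primary) structure is a cantilever built in at P.
Free-end deflection of the primary structure under the applied loading (downward +):
  triangular load, peak 45 at the fixed end: w₀L⁴/(30EI) = 8995/EI
  clockwise couple 80 at a = 2.64: M₀a(2L − a)/(2EI) = 1580/EI
  δ_0 = 10575/EI
Flexibility coefficient — unit upward force at Q: δ_{QQ} = L³/(3EI) = 227.2/EI.
With EI = 62000 kN·m²: δ_0 = 0.17057 m and δ_{QQ} = 0.003664 m/kN.
Compatibility — the beam at Q must follow the support down by 0.018 m: δ_0 − R_Q·δ_{QQ} = 0.018, so R_Q = (0.17057 − 0.018)/0.003664 = 41.64 kN.

R_Q = 41.64 kN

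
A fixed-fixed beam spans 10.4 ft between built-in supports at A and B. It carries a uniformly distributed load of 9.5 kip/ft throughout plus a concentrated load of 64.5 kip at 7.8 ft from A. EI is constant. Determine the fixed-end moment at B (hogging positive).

M_B = 180 kip·ft

Take the two fixed-end moments M_A, M_B as redundants; the released structure is the simple span AB.
On the primary (simply-supported) span, the end slopes from the loading are:
  at A: UDL 9.5: wL³/(24EI) = 445.3/EI
  at B: UDL 9.5: wL³/(24EI) = 445.3/EI
  at A: point load 64.5 at a = 7.8: Pab(L + b)/(6LEI) = 272.5/EI
  at B: point load 64.5 at a = 7.8: Pab(L + a)/(6LEI) = 381.5/EI
  θ_A0 = 717.8/EI,  θ_B0 = 826.8/EI
Flexibility coefficients: a unit moment at one end gives L/(3EI) there and L/(6EI) at the far end, so f₁₁ = f₂₂ = 3.467/EI and f₁₂ = f₂₁ = 1.733/EI.
Compatibility — zero rotation at each built-in end:
  3.467 M_A + 1.733 M_B = 717.8
  1.733 M_A + 3.467 M_B = 826.8
Solving the pair gives M_A = 117.1 kip·ft and M_B = 180 kip·ft (hogging).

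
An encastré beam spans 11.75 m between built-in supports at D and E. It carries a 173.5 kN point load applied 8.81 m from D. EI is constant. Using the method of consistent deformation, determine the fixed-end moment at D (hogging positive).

M_D = 95.7 kN·m

Release both end moments; the primary structure is a simply-supported span DE with redundants M_D and M_E.
End rotations of the released simple span under the applied load (×1/EI):
  at D: point load 173.5 at a = 8.81: Pab(L + b)/(6LEI) = 936.4/EI
  at E: point load 173.5 at a = 8.81: Pab(L + a)/(6LEI) = 1311/EI
  θ_D0 = 936.4/EI,  θ_E0 = 1311/EI
Flexibility coefficients: a unit moment at one end gives L/(3EI) there and L/(6EI) at the far end, so f₁₁ = f₂₂ = 3.917/EI and f₁₂ = f₂₁ = 1.958/EI.
Compatibility — zero rotation at each built-in end:
  3.917 M_D + 1.958 M_E = 936.4
  1.958 M_D + 3.917 M_E = 1311
Solving the pair gives M_D = 95.7 kN·m and M_E = 286.8 kN·m (hogging).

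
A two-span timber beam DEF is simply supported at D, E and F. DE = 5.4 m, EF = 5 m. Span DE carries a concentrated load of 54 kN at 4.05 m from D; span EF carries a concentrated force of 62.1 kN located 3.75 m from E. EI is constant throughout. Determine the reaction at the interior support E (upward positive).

Insert a hinge at E; M_E is the redundant, and each span becomes simply supported.
Discontinuity in slope at E on the released structure — sum the simple-span end rotations:
  span DE: point load 54 at a = 4.05: Pab(L + a)/(6LEI) = 86.11/EI
  span EF: point load 62.1 at a = 3.75: Pab(L + b)/(6LEI) = 60.64/EI
  relative rotation θ_0 = (86.11 + 60.64)/EI = 146.8/EI
A unit hogging moment at E produces rotation L₁/(3EI) + L₂/(3EI) = 3.467/EI.
Slope continuity at E: θ_0 = M_E·3.467/EI, so M_E = 146.8/3.467 = 42.33 kN·m (hogging).
Span DE, ΣM about D with M_E applied at E: R_E^{DE}·5.4 = 218.7 + 42.33, so R_E^{DE} = 48.34 kN and R_D = 54 − 48.34 = 5.66 kN.
Span EF, ΣM about F: R_E^{EF}·5 = 77.62 + 42.33, so R_E^{EF} = 23.99 kN and R_F = 62.1 − 23.99 = 38.11 kN.
R_E = 48.34 + 23.99 = 72.33 kN.

R_E = 72.33 kN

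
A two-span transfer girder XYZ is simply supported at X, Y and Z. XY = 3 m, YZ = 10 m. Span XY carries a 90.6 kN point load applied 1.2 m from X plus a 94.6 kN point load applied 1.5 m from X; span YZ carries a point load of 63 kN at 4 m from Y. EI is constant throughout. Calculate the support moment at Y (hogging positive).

Take M_Y as the redundant. Released structure: two simple spans XY and YZ with a hinge at Y.
End slopes at the hinge Y, treating each span as simply supported:
  span XY: point load 90.6 at a = 1.2: Pab(L + a)/(6LEI) = 45.66/EI
  span XY: point load 94.6 at a = 1.5: Pab(L + a)/(6LEI) = 53.21/EI
  span YZ: point load 63 at a = 4: Pab(L + b)/(6LEI) = 403.2/EI
  relative rotation θ_0 = (98.87 + 403.2)/EI = 502.1/EI
A unit hogging moment at Y produces rotation L₁/(3EI) + L₂/(3EI) = 4.333/EI.
Compatibility: M_Y·(L₁+L₂)/(3EI) = θ_0, giving M_Y = 115.9 kN·m (hogging).

M_Y = 115.9 kN·m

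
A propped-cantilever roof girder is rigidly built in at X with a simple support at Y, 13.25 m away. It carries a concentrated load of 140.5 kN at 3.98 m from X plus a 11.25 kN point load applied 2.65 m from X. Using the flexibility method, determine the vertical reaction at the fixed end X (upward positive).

Release the roller at Y. Primary structure: cantilever fixed at X.
Free-end deflection of the primary structure under the applied loading (downward +):
  point load 140.5 at a = 3.98: Pa²(3L − a)/(6EI) = 13268/EI
  point load 11.25 at a = 2.65: Pa²(3L − a)/(6EI) = 488.5/EI
  δ_0 = 13757/EI
Tip deflection under a unit load at Y: L³/(3EI) = 775.4/EI.
The prop prevents deflection at Y: R_Y = δ_0/δ_{YY} = 13757/775.4 = 17.74 kN.
Vertical equilibrium: R_X = ΣP − R_Y = 151.8 − 17.74 = 134 kN.

R_X = 134 kN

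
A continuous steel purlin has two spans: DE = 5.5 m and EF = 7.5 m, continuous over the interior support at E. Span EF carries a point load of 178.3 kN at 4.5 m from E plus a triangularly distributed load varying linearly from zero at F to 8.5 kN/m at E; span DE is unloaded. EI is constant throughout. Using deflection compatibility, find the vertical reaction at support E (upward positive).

Release continuity at E by inserting a hinge; the redundant is the internal moment M_E. The primary structure is two simply-supported spans DE and EF.
Rotations at E on the released spans (each span's end-slope, ×1/EI):
  span EF: point load 178.3 at a = 4.5: Pab(L + b)/(6LEI) = 561.6/EI
  span EF: triangular load, peak 8.5: w₀L³/(45EI) = 79.69/EI
  relative rotation θ_0 = (0 + 641.3)/EI = 641.3/EI
A unit hogging moment at E produces rotation L₁/(3EI) + L₂/(3EI) = 4.333/EI.
Slope continuity at E: θ_0 = M_E·4.333/EI, so M_E = 641.3/4.333 = 148 kN·m (hogging).
Span DE, ΣM about D with M_E applied at E: R_E^{DE}·5.5 = 0 + 148, so R_E^{DE} = 26.91 kN and R_D = 0 − 26.91 = -26.91 kN.
Span EF, ΣM about F: R_E^{EF}·7.5 = 694.3 + 148, so R_E^{EF} = 112.3 kN and R_F = 210.2 − 112.3 = 97.87 kN.
R_E = 26.91 + 112.3 = 139.2 kN.

R_E = 139.2 kN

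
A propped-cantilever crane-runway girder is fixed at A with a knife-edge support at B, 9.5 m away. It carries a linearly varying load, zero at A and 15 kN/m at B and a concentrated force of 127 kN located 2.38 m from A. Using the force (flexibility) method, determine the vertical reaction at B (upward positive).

R_B = 50.15 kN

Take the reaction at B as the redundant and release it; the primary structure is a cantilever fixed at A.
Downward deflection at the released point B due to the loads:
  triangular load, peak 15 at the free end: 11w₀L⁴/(120EI) = 11199/EI
  point load 127 at a = 2.38: Pa²(3L − a)/(6EI) = 3132/EI
  δ_0 = 14331/EI
Tip deflection under a unit load at B: L³/(3EI) = 285.8/EI.
Compatibility at B: δ_0 − R_B·δ_{BB} = 0, so R_B = 14331/285.8 = 50.15 kN.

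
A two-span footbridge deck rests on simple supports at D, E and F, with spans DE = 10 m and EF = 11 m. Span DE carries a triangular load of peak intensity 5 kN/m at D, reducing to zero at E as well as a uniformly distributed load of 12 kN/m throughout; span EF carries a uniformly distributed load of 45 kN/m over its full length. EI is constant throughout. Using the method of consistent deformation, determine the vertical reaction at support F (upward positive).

R_F = 207.3 kN

Insert a hinge at E; M_E is the redundant, and each span becomes simply supported.
Rotations at E on the released spans (each span's end-slope, ×1/EI):
  span DE: triangular load, peak 5: 7w₀L³/(360EI) = 97.22/EI
  span DE: UDL 12: wL³/(24EI) = 500/EI
  span EF: UDL 45: wL³/(24EI) = 2496/EI
  relative rotation θ_0 = (597.2 + 2496)/EI = 3093/EI
A unit hogging moment at E produces rotation L₁/(3EI) + L₂/(3EI) = 7/EI.
Slope continuity at E: θ_0 = M_E·7/EI, so M_E = 3093/7 = 441.8 kN·m (hogging).
Span EF, ΣM about F: R_E^{EF}·11 = 2722 + 441.8, so R_E^{EF} = 287.7 kN and R_F = 495 − 287.7 = 207.3 kN.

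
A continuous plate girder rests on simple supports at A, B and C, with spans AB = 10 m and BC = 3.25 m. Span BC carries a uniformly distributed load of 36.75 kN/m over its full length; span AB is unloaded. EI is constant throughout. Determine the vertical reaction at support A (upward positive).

R_A = -1.19 kN

Take M_B as the redundant. Released structure: two simple spans AB and BC with a hinge at B.
End slopes at the hinge B, treating each span as simply supported:
  span BC: UDL 36.75: wL³/(24EI) = 52.56/EI
  relative rotation θ_0 = (0 + 52.56)/EI = 52.56/EI
A unit hogging moment at B produces rotation L₁/(3EI) + L₂/(3EI) = 4.417/EI.
Compatibility: M_B·(L₁+L₂)/(3EI) = θ_0, giving M_B = 11.9 kN·m (hogging).
Span AB, ΣM about A with M_B applied at B: R_B^{AB}·10 = 0 + 11.9, so R_B^{AB} = 1.19 kN and R_A = 0 − 1.19 = -1.19 kN.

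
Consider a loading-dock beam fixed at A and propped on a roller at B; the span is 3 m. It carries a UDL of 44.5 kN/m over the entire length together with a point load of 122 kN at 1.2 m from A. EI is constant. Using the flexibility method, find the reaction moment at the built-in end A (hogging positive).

M_A = 120.3 kN·m

Release the roller at B. Primary structure: cantilever fixed at A.
Primary-structure tip deflection at B by superposition:
  UDL 44.5: wL⁴/(8EI) = 450.6/EI
  point load 122 at a = 1.2: Pa²(3L − a)/(6EI) = 228.4/EI
  δ_0 = 678.9/EI
Tip deflection under a unit load at B: L³/(3EI) = 9/EI.
The prop prevents deflection at B: R_B = δ_0/δ_{BB} = 678.9/9 = 75.44 kN.
Moment equilibrium about A: M_A = Σ(load moments about A) − R_B·L = 346.6 − 75.44×3 = 120.3 kN·m.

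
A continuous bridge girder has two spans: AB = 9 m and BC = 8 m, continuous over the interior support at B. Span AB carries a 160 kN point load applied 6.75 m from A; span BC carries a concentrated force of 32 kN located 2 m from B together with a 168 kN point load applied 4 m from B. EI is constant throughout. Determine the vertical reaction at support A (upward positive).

Release continuity at B by inserting a hinge; the redundant is the internal moment M_B. The primary structure is two simply-supported spans AB and BC.
End slopes at the hinge B, treating each span as simply supported:
  span AB: point load 160 at a = 6.75: Pab(L + a)/(6LEI) = 708.8/EI
  span BC: point load 32 at a = 2: Pab(L + b)/(6LEI) = 112/EI
  span BC: point load 168 at a = 4: Pab(L + b)/(6LEI) = 672/EI
  relative rotation θ_0 = (708.8 + 784)/EI = 1493/EI
A unit hogging moment at B produces rotation L₁/(3EI) + L₂/(3EI) = 5.667/EI.
Compatibility: M_B·(L₁+L₂)/(3EI) = θ_0, giving M_B = 263.4 kN·m (hogging).
Span AB, ΣM about A with M_B applied at B: R_B^{AB}·9 = 1080 + 263.4, so R_B^{AB} = 149.3 kN and R_A = 160 − 149.3 = 10.73 kN.

R_A = 10.73 kN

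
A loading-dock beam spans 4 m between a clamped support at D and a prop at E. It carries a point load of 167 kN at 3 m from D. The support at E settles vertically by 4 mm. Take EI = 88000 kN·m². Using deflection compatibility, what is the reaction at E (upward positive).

R_E = 89.18 kN

Release the roller at E. Primary structure: cantilever fixed at D.
Downward deflection at the released point E due to the loads:
  point load 167 at a = 3: Pa²(3L − a)/(6EI) = 2254/EI
Flexibility coefficient — unit upward force at E: δ_{EE} = L³/(3EI) = 21.33/EI.
With EI = 88000 kN·m²: δ_0 = 0.025619 m and δ_{EE} = 0.000242 m/kN.
Compatibility — the beam at E must follow the support down by 0.004 m: δ_0 − R_E·δ_{EE} = 0.004, so R_E = (0.025619 − 0.004)/0.000242 = 89.18 kN.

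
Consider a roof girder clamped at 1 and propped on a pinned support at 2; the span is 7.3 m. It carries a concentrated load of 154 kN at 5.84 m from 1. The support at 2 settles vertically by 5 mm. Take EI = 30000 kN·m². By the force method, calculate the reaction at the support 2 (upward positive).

Take the reaction at 2 as the redundant and release it; the primary structure is a cantilever fixed at 1.
Primary-structure tip deflection at 2 by superposition:
  point load 154 at a = 5.84: Pa²(3L − a)/(6EI) = 14059/EI
Tip deflection under a unit load at 2: L³/(3EI) = 129.7/EI.
With EI = 30000 kN·m²: δ_0 = 0.46862 m and δ_{22} = 0.004322 m/kN.
Compatibility — the beam at 2 must follow the support down by 0.005 m: δ_0 − R_2·δ_{22} = 0.005, so R_2 = (0.46862 − 0.005)/0.004322 = 107.3 kN.

R_2 = 107.3 kN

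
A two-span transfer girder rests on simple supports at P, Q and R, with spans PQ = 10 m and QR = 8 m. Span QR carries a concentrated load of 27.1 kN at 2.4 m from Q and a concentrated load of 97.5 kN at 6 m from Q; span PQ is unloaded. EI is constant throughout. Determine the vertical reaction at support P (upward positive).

Release continuity at Q by inserting a hinge; the redundant is the internal moment M_Q. The primary structure is two simply-supported spans PQ and QR.
End slopes at the hinge Q, treating each span as simply supported:
  span QR: point load 27.1 at a = 2.4: Pab(L + b)/(6LEI) = 103.2/EI
  span QR: point load 97.5 at a = 6: Pab(L + b)/(6LEI) = 243.8/EI
  relative rotation θ_0 = (0 + 346.9)/EI = 346.9/EI
A unit hogging moment at Q produces rotation L₁/(3EI) + L₂/(3EI) = 6/EI.
Compatibility: M_Q·(L₁+L₂)/(3EI) = θ_0, giving M_Q = 57.82 kN·m (hogging).
Span PQ, ΣM about P with M_Q applied at Q: R_Q^{PQ}·10 = 0 + 57.82, so R_Q^{PQ} = 5.782 kN and R_P = 0 − 5.782 = -5.782 kN.

R_P = -5.782 kN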